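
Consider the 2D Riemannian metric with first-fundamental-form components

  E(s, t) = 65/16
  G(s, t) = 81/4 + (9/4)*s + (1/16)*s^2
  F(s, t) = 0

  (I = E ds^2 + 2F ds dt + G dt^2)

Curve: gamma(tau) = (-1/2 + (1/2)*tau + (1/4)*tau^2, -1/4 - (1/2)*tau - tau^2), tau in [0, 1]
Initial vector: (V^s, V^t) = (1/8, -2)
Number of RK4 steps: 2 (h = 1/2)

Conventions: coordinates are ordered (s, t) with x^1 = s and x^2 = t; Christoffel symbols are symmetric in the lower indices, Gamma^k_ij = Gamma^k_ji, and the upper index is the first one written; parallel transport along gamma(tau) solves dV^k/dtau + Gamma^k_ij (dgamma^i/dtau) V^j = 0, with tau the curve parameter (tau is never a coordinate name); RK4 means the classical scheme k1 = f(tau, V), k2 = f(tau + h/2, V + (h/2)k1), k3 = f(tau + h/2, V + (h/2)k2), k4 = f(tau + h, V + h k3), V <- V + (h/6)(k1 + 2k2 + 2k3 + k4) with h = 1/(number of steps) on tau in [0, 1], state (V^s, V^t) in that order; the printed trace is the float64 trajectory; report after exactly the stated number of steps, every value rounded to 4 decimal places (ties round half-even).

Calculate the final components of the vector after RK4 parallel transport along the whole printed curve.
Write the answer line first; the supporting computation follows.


Answer: V^s = 0.9259, V^t = -1.8745

gamma'(tau) = (1/2 + (1/2)*tau, -1/2 - 2*tau); f(tau, V)^k = -Gamma^k_ij(gamma(tau)) gamma'^i(tau) V^j; h = 1/2; intermediate values shown to 6 dp
curve data and Christoffel symbols at the stage parameters:
  tau = 0.000000: gamma = (-0.500000, -0.250000), gamma' = (0.500000, -0.500000); Gamma_sss = 0.000000, Gamma_sst = 0.000000, Gamma_stt = -0.269231, Gamma_tss = 0.000000, Gamma_tst = 0.057143, Gamma_ttt = 0.000000
  tau = 0.250000: gamma = (-0.359375, -0.437500), gamma' = (0.625000, -1.000000); Gamma_sss = 0.000000, Gamma_sst = 0.000000, Gamma_stt = -0.271394, Gamma_tss = 0.000000, Gamma_tst = 0.056687, Gamma_ttt = 0.000000
  tau = 0.500000: gamma = (-0.187500, -0.750000), gamma' = (0.750000, -1.500000); Gamma_sss = 0.000000, Gamma_sst = 0.000000, Gamma_stt = -0.274038, Gamma_tss = 0.000000, Gamma_tst = 0.056140, Gamma_ttt = 0.000000
  tau = 0.750000: gamma = (0.015625, -1.187500), gamma' = (0.875000, -2.000000); Gamma_sss = 0.000000, Gamma_sst = 0.000000, Gamma_stt = -0.277163, Gamma_tss = 0.000000, Gamma_tst = 0.055507, Gamma_ttt = 0.000000
  tau = 1.000000: gamma = (0.250000, -1.750000), gamma' = (1.000000, -2.500000); Gamma_sss = 0.000000, Gamma_sst = 0.000000, Gamma_stt = -0.280769, Gamma_tss = 0.000000, Gamma_tst = 0.054795, Gamma_ttt = 0.000000
step 0: V^s = 0.1250, V^t = -2.0000
step 1: k1 = (0.269231, 0.060714), k2 = (0.538669, 0.081223), k3 = (0.537278, 0.084860), k4 = (0.804674, 0.115573); V <- V + (h/6)(k1 + 2k2 + 2k3 + k4): V^s = 0.3938, V^t = -1.9576
step 2: k1 = (0.804698, 0.115590), k2 = (1.069148, 0.159729), k3 = (1.063031, 0.166533), k4 = (1.315658, 0.229463); V <- V + (h/6)(k1 + 2k2 + 2k3 + k4): V^s = 0.9259, V^t = -1.8745


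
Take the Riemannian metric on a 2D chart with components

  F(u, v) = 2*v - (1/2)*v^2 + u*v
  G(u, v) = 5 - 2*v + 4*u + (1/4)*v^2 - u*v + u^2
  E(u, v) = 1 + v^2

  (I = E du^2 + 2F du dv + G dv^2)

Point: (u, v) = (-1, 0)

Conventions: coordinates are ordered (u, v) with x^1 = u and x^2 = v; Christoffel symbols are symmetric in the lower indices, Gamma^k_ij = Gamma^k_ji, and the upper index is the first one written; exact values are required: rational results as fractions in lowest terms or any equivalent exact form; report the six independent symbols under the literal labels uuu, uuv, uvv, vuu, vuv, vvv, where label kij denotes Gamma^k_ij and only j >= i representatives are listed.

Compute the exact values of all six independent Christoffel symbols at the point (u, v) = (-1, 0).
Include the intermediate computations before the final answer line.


E = 1, F = 0, G = 2 at the point
E_u = 0, E_v = 0, F_u = 0, F_v = 1, G_u = 2, G_v = -1
EG - F^2 = 2;  g^inv = (1/2) * [[2, 0], [0, 1]]
first-kind symbols [ij,l] = (1/2)(d_i g_jl + d_j g_il - d_l g_ij): [uu,u] = E_u/2 = 0, [uu,v] = F_u - E_v/2 = 0, [uv,u] = E_v/2 = 0, [uv,v] = G_u/2 = 1, [vv,u] = F_v - G_u/2 = 0, [vv,v] = G_v/2 = -1/2
Gamma^u_ij = (G*[ij,u] - F*[ij,v])/(EG - F^2), Gamma^v_ij = (E*[ij,v] - F*[ij,u])/(EG - F^2)

Answer: Gamma_uuu = 0, Gamma_uuv = 0, Gamma_uvv = 0, Gamma_vuu = 0, Gamma_vuv = 1/2, Gamma_vvv = -1/4


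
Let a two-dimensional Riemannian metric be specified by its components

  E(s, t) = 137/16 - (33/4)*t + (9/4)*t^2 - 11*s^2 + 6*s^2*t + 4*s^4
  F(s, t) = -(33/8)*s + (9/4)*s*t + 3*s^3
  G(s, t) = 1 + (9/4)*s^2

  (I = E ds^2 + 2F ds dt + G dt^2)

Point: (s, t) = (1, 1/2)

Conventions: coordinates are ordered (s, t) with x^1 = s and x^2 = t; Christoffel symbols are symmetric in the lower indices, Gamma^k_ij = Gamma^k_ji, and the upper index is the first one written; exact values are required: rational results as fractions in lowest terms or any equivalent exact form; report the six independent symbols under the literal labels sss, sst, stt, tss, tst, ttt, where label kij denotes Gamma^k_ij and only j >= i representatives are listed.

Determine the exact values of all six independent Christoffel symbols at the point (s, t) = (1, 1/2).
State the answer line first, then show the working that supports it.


Answer: Gamma_sss = 0, Gamma_sst = 0, Gamma_stt = 0, Gamma_tss = 24/13, Gamma_tst = 9/13, Gamma_ttt = 0

E = 1, F = 0, G = 13/4 at the point
E_s = 0, E_t = 0, F_s = 6, F_t = 9/4, G_s = 9/2, G_t = 0
EG - F^2 = 13/4;  g^inv = (4/13) * [[13/4, 0], [0, 1]]
first-kind symbols [ij,l] = (1/2)(d_i g_jl + d_j g_il - d_l g_ij): [ss,s] = E_s/2 = 0, [ss,t] = F_s - E_t/2 = 6, [st,s] = E_t/2 = 0, [st,t] = G_s/2 = 9/4, [tt,s] = F_t - G_s/2 = 0, [tt,t] = G_t/2 = 0
Gamma^s_ij = (G*[ij,s] - F*[ij,t])/(EG - F^2), Gamma^t_ij = (E*[ij,t] - F*[ij,s])/(EG - F^2)


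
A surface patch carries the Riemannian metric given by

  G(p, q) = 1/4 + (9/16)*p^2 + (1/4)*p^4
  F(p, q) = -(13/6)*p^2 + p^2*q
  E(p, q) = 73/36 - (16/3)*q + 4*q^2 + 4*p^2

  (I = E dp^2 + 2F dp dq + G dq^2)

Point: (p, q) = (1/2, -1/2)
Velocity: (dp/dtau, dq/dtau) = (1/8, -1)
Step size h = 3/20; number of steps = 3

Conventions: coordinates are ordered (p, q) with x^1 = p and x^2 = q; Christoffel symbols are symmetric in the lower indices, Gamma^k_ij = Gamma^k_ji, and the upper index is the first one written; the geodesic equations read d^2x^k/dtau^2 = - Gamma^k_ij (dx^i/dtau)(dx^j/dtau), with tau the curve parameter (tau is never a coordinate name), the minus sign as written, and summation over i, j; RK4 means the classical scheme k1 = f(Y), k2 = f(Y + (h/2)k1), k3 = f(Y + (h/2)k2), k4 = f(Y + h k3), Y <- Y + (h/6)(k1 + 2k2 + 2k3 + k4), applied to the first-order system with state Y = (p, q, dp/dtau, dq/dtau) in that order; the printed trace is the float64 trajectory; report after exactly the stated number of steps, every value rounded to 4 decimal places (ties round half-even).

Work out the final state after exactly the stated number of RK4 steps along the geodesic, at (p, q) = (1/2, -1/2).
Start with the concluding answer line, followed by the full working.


Answer: p = 0.5423, q = -0.9626, dp/dtau = 0.0707, dq/dtau = -1.0490

f(Y) = (dp/dtau, dq/dtau, -Gamma^p_ij Y'^i Y'^j, -Gamma^q_ij Y'^i Y'^j) with the Gammas evaluated at the stage position; h = 0.150000; intermediate values shown to 6 dp
step 0: p = 0.5000, q = -0.5000, dp/dtau = 0.1250, dq/dtau = -1.0000
step 1:
  k1: at (p, q) = (0.500000, -0.500000), (dp/dtau, dq/dtau) = (0.125000, -1.000000); Gamma_ppp = 0.943151, Gamma_ppq = -0.732545, Gamma_pqq = -0.016740, Gamma_qpp = 6.470813, Gamma_qpq = -0.355971, Gamma_qqq = -0.027470; k1 = (0.125000, -1.000000, -0.181133, -0.162629)
  k2: at (p, q) = (0.509375, -0.575000), (dp/dtau, dq/dtau) = (0.111415, -1.012197); Gamma_ppp = 0.928476, Gamma_ppq = -0.699806, Gamma_pqq = -0.014953, Gamma_qpp = 6.865856, Gamma_qpq = -0.351785, Gamma_qqq = -0.025770; k2 = (0.111415, -1.012197, -0.154045, -0.138170)
  k3: at (p, q) = (0.508356, -0.575915), (dp/dtau, dq/dtau) = (0.113447, -1.010363); Gamma_ppp = 0.927203, Gamma_ppq = -0.699525, Gamma_pqq = -0.014936, Gamma_qpp = 6.889930, Gamma_qpq = -0.349839, Gamma_qqq = -0.025690; k3 = (0.113447, -1.010363, -0.157048, -0.142648)
  k4: at (p, q) = (0.517017, -0.651554), (dp/dtau, dq/dtau) = (0.101443, -1.021397); Gamma_ppp = 0.913740, Gamma_ppq = -0.668956, Gamma_pqq = -0.013397, Gamma_qpp = 7.285811, Gamma_qpq = -0.344364, Gamma_qqq = -0.024132; k4 = (0.101443, -1.021397, -0.134052, -0.121161)
  Y <- Y + (h/6)(k1 + 2k2 + 2k3 + k4): p = 0.5169, q = -0.6517, dp/dtau = 0.1016, dq/dtau = -1.0211
step 2:
  k1: at (p, q) = (0.516904, -0.651663), (dp/dtau, dq/dtau) = (0.101566, -1.021136); Gamma_ppp = 0.913602, Gamma_ppq = -0.668922, Gamma_pqq = -0.013395, Gamma_qpp = 7.288613, Gamma_qpq = -0.344149, Gamma_qqq = -0.024124; k1 = (0.101566, -1.021136, -0.134208, -0.121417)
  k2: at (p, q) = (0.524522, -0.728248), (dp/dtau, dq/dtau) = (0.091500, -1.030242); Gamma_ppp = 0.900701, Gamma_ppq = -0.640272, Gamma_pqq = -0.012057, Gamma_qpp = 7.694817, Gamma_qpq = -0.336933, Gamma_qqq = -0.022666; k2 = (0.091500, -1.030242, -0.115457, -0.103889)
  k3: at (p, q) = (0.523767, -0.728931), (dp/dtau, dq/dtau) = (0.092906, -1.028927); Gamma_ppp = 0.899814, Gamma_ppq = -0.640059, Gamma_pqq = -0.012048, Gamma_qpp = 7.713841, Gamma_qpq = -0.335530, Gamma_qqq = -0.022619; k3 = (0.092906, -1.028927, -0.117383, -0.106786)
  k4: at (p, q) = (0.530840, -0.806002), (dp/dtau, dq/dtau) = (0.083958, -1.037154); Gamma_ppp = 0.887925, Gamma_ppq = -0.613317, Gamma_pqq = -0.010886, Gamma_qpp = 8.120385, Gamma_qpq = -0.327687, Gamma_qqq = -0.021289; k4 = (0.083958, -1.037154, -0.101361, -0.091409)
  Y <- Y + (h/6)(k1 + 2k2 + 2k3 + k4): p = 0.5308, q = -0.8061, dp/dtau = 0.0840, dq/dtau = -1.0370
step 3:
  k1: at (p, q) = (0.530763, -0.806079), (dp/dtau, dq/dtau) = (0.084035, -1.036990); Gamma_ppp = 0.887835, Gamma_ppq = -0.613293, Gamma_pqq = -0.010886, Gamma_qpp = 8.122446, Gamma_qpq = -0.327544, Gamma_qqq = -0.021284; k1 = (0.084035, -1.036990, -0.101452, -0.091557)
  k2: at (p, q) = (0.537065, -0.883853), (dp/dtau, dq/dtau) = (0.076426, -1.043857); Gamma_ppp = 0.876513, Gamma_ppq = -0.588242, Gamma_pqq = -0.009869, Gamma_qpp = 8.536402, Gamma_qpq = -0.318749, Gamma_qqq = -0.020053; k2 = (0.076426, -1.043857, -0.088223, -0.078868)
  k3: at (p, q) = (0.536494, -0.884368), (dp/dtau, dq/dtau) = (0.077418, -1.042905); Gamma_ppp = 0.875879, Gamma_ppq = -0.588087, Gamma_pqq = -0.009864, Gamma_qpp = 8.551703, Gamma_qpq = -0.317727, Gamma_qqq = -0.020024; k3 = (0.077418, -1.042905, -0.089484, -0.080782)
  k4: at (p, q) = (0.542375, -0.962514), (dp/dtau, dq/dtau) = (0.070612, -1.049107); Gamma_ppp = 0.865402, Gamma_ppq = -0.564690, Gamma_pqq = -0.008975, Gamma_qpp = 8.965708, Gamma_qpq = -0.308721, Gamma_qqq = -0.018900; k4 = (0.070612, -1.049107, -0.078101, -0.069641)
  Y <- Y + (h/6)(k1 + 2k2 + 2k3 + k4): p = 0.5423, q = -0.9626, dp/dtau = 0.0707, dq/dtau = -1.0490


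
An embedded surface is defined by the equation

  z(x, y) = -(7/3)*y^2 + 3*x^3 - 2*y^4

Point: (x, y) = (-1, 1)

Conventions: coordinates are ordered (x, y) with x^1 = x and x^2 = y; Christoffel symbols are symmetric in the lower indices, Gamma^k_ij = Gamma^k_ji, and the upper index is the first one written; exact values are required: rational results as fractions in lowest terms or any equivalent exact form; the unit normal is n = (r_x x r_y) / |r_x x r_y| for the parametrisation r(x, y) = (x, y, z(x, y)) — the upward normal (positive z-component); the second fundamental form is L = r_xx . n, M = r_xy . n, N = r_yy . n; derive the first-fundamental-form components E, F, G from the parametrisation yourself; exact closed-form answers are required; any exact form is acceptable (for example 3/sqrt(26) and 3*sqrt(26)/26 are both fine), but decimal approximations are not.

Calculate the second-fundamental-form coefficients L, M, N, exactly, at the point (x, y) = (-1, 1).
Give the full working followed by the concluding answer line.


z_x = 9, z_y = -38/3, z_xx = -18, z_xy = 0, z_yy = -86/3
E = 82, F = -114, G = 1453/9; answer radicand W^2 = 2182/9
unnormalised second-form numerators: l = -18, m = 0, n = -86/3; L = l/sqrt(2182/9), and similarly M = m/sqrt(W^2), N = n/sqrt(W^2)

Answer: L = -27*sqrt(2182)/1091, M = 0, N = -43*sqrt(2182)/1091


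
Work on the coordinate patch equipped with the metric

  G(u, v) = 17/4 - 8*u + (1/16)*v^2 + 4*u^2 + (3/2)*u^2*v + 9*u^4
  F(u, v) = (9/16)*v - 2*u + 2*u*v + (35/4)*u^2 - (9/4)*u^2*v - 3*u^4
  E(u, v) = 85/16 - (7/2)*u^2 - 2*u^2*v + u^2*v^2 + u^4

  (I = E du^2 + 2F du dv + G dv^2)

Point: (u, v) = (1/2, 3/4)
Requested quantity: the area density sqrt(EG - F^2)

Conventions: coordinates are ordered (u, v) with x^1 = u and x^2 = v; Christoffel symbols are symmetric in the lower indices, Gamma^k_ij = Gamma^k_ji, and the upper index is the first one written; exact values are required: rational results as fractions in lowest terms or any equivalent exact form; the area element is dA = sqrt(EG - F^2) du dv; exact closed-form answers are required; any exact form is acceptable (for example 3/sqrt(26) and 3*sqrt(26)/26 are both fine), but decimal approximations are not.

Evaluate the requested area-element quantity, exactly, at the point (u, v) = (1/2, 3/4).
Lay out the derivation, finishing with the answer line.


E = 273/64, F = 7/4, G = 545/256; EG - F^2 = 98609/16384

Answer: sqrt(EG - F^2) = sqrt(98609)/128


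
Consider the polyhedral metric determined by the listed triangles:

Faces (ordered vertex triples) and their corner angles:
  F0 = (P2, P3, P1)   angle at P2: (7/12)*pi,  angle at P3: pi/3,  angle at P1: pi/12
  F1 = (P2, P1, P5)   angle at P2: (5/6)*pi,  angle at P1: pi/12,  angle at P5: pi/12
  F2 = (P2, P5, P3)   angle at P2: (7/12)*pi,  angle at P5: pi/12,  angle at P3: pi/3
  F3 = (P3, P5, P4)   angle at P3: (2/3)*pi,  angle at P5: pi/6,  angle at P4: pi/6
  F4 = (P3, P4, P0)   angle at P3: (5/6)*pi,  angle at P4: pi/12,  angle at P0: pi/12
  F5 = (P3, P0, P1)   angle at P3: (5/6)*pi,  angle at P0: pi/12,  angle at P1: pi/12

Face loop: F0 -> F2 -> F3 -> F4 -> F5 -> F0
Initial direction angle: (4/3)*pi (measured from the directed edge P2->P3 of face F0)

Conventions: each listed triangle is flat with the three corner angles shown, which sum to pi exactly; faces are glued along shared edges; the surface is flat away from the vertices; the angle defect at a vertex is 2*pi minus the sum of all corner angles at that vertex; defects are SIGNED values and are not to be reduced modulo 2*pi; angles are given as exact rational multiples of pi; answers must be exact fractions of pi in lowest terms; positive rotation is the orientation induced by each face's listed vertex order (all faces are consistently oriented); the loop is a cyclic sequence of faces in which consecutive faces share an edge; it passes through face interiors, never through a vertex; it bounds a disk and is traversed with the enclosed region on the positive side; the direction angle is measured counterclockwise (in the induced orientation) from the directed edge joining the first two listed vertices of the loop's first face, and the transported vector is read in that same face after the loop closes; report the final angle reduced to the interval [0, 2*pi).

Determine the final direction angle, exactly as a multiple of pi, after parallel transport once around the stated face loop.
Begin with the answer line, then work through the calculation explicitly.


Answer: final direction angle = pi/3

enclosed vertex P3: corner angles sum to 3*pi, defect = 2*pi - 3*pi = -pi
the final direction is the initial angle plus the enclosed defects, taken mod 2*pi in the induced orientation
final angle = (4/3)*pi - pi = pi/3 (mod 2*pi)


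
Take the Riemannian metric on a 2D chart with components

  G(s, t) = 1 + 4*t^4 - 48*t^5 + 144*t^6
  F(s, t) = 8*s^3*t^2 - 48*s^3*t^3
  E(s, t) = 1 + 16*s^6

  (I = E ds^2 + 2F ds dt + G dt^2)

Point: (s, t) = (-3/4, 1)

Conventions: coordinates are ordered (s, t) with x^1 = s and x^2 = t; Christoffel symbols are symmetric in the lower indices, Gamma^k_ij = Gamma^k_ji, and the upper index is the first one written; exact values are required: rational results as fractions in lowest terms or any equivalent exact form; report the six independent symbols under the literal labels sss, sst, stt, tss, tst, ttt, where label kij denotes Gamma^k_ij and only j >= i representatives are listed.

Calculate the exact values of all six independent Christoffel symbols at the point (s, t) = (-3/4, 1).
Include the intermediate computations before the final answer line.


E = 985/256, F = 135/8, G = 101 at the point
E_s = -729/32, E_t = 0, F_s = -135/2, F_t = 54, G_s = 0, G_t = 640
EG - F^2 = 26585/256;  g^inv = (256/26585) * [[101, -135/8], [-135/8, 985/256]]
first-kind symbols [ij,l] = (1/2)(d_i g_jl + d_j g_il - d_l g_ij): [ss,s] = E_s/2 = -729/64, [ss,t] = F_s - E_t/2 = -135/2, [st,s] = E_t/2 = 0, [st,t] = G_s/2 = 0, [tt,s] = F_t - G_s/2 = 54, [tt,t] = G_t/2 = 320
Gamma^s_ij = (G*[ij,s] - F*[ij,t])/(EG - F^2), Gamma^t_ij = (E*[ij,t] - F*[ij,s])/(EG - F^2)

Answer: Gamma_sss = -2916/26585, Gamma_sst = 0, Gamma_stt = 13824/26585, Gamma_tss = -3456/5317, Gamma_tst = 0, Gamma_ttt = 16384/5317


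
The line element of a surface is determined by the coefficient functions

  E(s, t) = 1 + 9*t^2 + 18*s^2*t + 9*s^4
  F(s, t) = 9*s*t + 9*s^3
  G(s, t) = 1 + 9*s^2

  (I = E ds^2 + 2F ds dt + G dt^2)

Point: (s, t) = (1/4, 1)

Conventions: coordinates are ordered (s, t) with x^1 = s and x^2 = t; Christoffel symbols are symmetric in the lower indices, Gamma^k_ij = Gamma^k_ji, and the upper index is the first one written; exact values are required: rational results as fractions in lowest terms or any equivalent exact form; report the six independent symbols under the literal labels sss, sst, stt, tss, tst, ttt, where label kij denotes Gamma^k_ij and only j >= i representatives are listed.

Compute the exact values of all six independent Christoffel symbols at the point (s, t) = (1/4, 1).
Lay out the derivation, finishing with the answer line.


E = 2857/256, F = 153/64, G = 25/16 at the point
E_s = 153/16, E_t = 153/8, F_s = 171/16, F_t = 9/4, G_s = 9/2, G_t = 0
EG - F^2 = 3001/256;  g^inv = (256/3001) * [[25/16, -153/64], [-153/64, 2857/256]]
first-kind symbols [ij,l] = (1/2)(d_i g_jl + d_j g_il - d_l g_ij): [ss,s] = E_s/2 = 153/32, [ss,t] = F_s - E_t/2 = 9/8, [st,s] = E_t/2 = 153/16, [st,t] = G_s/2 = 9/4, [tt,s] = F_t - G_s/2 = 0, [tt,t] = G_t/2 = 0
Gamma^s_ij = (G*[ij,s] - F*[ij,t])/(EG - F^2), Gamma^t_ij = (E*[ij,t] - F*[ij,s])/(EG - F^2)

Answer: Gamma_sss = 1224/3001, Gamma_sst = 2448/3001, Gamma_stt = 0, Gamma_tss = 288/3001, Gamma_tst = 576/3001, Gamma_ttt = 0


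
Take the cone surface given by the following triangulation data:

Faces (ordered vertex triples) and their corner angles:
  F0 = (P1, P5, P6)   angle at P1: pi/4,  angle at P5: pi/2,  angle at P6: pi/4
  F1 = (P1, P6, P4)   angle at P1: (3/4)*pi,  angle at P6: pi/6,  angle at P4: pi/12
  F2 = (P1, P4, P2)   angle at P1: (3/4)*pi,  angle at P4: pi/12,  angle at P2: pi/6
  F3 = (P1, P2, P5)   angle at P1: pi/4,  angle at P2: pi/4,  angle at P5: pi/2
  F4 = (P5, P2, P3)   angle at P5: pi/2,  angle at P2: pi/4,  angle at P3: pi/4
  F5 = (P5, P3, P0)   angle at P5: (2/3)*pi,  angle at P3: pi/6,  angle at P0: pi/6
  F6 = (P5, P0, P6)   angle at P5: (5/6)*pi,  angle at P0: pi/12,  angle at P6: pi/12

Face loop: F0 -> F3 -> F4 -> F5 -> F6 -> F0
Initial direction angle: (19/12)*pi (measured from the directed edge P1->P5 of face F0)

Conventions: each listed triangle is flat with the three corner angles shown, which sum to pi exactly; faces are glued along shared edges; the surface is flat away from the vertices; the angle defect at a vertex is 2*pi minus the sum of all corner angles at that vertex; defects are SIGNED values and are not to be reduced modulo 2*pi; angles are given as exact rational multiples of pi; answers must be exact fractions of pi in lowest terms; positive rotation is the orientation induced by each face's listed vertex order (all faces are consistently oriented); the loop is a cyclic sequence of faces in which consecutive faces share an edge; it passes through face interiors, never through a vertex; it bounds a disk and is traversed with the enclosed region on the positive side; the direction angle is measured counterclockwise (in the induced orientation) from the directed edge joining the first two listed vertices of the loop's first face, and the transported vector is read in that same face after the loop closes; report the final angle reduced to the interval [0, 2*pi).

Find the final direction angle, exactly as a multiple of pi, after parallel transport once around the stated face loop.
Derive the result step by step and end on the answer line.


enclosed vertex P5: corner angles sum to 3*pi, defect = 2*pi - 3*pi = -pi
by Gauss-Bonnet the loop rotates the vector by the enclosed defect sum (positive orientation, mod 2*pi)
final angle = (19/12)*pi - pi = (7/12)*pi (mod 2*pi)

Answer: final direction angle = (7/12)*pi


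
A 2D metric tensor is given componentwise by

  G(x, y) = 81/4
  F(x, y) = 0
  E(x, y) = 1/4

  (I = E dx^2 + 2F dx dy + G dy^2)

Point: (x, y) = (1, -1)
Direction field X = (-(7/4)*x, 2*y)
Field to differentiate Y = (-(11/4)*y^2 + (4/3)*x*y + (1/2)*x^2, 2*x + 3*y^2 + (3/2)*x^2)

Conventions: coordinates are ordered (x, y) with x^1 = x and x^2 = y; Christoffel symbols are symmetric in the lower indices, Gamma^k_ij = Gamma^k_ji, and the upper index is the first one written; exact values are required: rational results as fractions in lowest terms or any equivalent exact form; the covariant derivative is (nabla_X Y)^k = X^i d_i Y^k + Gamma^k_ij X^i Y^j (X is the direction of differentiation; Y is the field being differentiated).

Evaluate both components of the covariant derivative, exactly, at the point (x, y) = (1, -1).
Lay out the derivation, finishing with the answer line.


E = 1/4, F = 0, G = 81/4 at the point
E_x = 0, E_y = 0, F_x = 0, F_y = 0, G_x = 0, G_y = 0
EG - F^2 = 81/16;  g^inv = (16/81) * [[81/4, 0], [0, 1/4]]
first-kind symbols [ij,l] = (1/2)(d_i g_jl + d_j g_il - d_l g_ij): [xx,x] = E_x/2 = 0, [xx,y] = F_x - E_y/2 = 0, [xy,x] = E_y/2 = 0, [xy,y] = G_x/2 = 0, [yy,x] = F_y - G_x/2 = 0, [yy,y] = G_y/2 = 0
Gamma^x_ij = (G*[ij,x] - F*[ij,y])/(EG - F^2), Gamma^y_ij = (E*[ij,y] - F*[ij,x])/(EG - F^2)
Gamma_xxx = 0, Gamma_xxy = 0, Gamma_xyy = 0, Gamma_yxx = 0, Gamma_yxy = 0, Gamma_yyy = 0
X = (-7/4, -2), Y = (-43/12, 13/2) at the point

Answer: (nabla_X Y)^x = -157/12, (nabla_X Y)^y = 13/4


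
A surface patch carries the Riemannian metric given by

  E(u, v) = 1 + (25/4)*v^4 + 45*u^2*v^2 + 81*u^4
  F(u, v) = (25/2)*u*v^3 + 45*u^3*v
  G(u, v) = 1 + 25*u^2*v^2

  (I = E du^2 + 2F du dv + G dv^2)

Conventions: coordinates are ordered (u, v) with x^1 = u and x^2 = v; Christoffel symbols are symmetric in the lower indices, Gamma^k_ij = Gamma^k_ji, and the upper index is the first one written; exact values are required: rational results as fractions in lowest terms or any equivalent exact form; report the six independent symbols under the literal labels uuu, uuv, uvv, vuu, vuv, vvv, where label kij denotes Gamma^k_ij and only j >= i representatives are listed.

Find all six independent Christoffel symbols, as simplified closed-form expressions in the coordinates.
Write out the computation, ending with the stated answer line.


E = 1 + (25/4)*v^4 + 45*u^2*v^2 + 81*u^4; F = (25/2)*u*v^3 + 45*u^3*v; G = 1 + 25*u^2*v^2
Gamma^k_ij = (1/2) g^{kl} (d_i g_jl + d_j g_il - d_l g_ij), with g^inv = (1/(EG-F^2)) [[G, -F], [-F, E]]
first partials: E_u = 90*u*v^2 + 324*u^3, E_v = 25*v^3 + 90*u^2*v, F_u = (25/2)*v^3 + 135*u^2*v, F_v = (75/2)*u*v^2 + 45*u^3, G_u = 50*u*v^2, G_v = 50*u^2*v
D = EG - F^2 = 1 + (25/4)*v^4 + 70*u^2*v^2 + 81*u^4
expanded: Gamma^u_uu = (G E_u - 2F F_u + F E_v)/(2D), Gamma^u_uv = (G E_v - F G_u)/(2D), Gamma^u_vv = (2G F_v - G G_u - F G_v)/(2D), Gamma^v_uu = (2E F_u - E E_v - F E_u)/(2D), Gamma^v_uv = (E G_u - F E_v)/(2D), Gamma^v_vv = (E G_v - 2F F_v + F G_u)/(2D); substitute and cancel common factors

Answer: Gamma_uuu = (648*u^3 + 180*u*v^2)/(324*u^4 + 280*u^2*v^2 + 25*v^4 + 4), Gamma_uuv = (180*u^2*v + 50*v^3)/(324*u^4 + 280*u^2*v^2 + 25*v^4 + 4), Gamma_uvv = (180*u^3 + 50*u*v^2)/(324*u^4 + 280*u^2*v^2 + 25*v^4 + 4), Gamma_vuu = 360*u^2*v/(324*u^4 + 280*u^2*v^2 + 25*v^4 + 4), Gamma_vuv = 100*u*v^2/(324*u^4 + 280*u^2*v^2 + 25*v^4 + 4), Gamma_vvv = 100*u^2*v/(324*u^4 + 280*u^2*v^2 + 25*v^4 + 4)


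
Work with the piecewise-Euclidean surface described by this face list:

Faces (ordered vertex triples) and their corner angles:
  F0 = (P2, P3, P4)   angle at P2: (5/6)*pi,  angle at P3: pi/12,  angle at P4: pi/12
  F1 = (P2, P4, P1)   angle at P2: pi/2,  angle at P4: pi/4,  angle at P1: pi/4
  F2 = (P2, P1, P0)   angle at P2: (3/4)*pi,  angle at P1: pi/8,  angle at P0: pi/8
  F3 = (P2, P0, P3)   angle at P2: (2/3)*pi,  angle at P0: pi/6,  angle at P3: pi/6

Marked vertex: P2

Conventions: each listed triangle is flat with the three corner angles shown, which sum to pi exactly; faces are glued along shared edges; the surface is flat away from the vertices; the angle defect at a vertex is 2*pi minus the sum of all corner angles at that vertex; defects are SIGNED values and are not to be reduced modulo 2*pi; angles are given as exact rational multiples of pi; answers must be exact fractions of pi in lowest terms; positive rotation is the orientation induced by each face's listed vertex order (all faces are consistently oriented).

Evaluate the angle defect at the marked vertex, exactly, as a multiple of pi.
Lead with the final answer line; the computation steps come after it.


Answer: defect(P2) = (-3/4)*pi

Sum of corner angles at P2: (11/4)*pi
defect = 2*pi - (11/4)*pi


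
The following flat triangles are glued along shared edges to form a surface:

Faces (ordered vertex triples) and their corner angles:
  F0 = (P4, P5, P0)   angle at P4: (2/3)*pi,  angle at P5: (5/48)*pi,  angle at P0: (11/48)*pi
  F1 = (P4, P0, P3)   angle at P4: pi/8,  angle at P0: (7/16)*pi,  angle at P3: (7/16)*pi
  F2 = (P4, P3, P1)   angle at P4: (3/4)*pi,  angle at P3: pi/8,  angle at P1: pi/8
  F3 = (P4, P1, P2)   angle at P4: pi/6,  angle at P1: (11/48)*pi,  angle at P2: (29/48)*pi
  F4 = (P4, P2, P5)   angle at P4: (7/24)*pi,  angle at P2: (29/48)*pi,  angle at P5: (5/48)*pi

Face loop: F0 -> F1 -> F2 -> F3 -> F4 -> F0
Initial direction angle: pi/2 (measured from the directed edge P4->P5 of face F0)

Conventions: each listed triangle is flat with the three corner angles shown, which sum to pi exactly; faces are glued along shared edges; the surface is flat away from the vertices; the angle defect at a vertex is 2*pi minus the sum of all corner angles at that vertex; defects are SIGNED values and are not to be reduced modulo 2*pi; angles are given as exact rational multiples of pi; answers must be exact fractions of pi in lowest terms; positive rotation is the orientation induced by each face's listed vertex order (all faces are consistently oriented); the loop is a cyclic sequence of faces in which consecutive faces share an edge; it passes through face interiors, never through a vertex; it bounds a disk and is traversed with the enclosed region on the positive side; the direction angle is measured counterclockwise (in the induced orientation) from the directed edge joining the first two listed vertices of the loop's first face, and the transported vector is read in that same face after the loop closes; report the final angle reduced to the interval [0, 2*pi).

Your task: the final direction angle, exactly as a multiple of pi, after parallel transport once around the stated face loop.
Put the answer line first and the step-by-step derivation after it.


Answer: final direction angle = pi/2

enclosed vertex P4: corner angles sum to 2*pi, defect = 2*pi - 2*pi = 0
holonomy = initial angle + sum of enclosed defects (mod 2*pi), positive in the induced orientation
final angle = pi/2 + 0 = pi/2 (mod 2*pi)


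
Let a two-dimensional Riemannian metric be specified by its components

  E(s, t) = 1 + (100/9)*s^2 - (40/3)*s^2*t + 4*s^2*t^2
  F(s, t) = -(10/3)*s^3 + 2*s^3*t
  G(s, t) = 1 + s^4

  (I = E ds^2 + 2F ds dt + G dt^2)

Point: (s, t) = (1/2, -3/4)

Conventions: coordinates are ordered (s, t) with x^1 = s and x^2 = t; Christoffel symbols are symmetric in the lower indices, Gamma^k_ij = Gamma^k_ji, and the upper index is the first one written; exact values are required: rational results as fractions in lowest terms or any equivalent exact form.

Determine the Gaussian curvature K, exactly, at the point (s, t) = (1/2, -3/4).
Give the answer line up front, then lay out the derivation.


Answer: K = -5184/247009

E = 985/144, F = -29/48, G = 17/16, EG - F^2 = 497/72 at the point
E_s = 841/36, E_t = -29/6, F_s = -29/8, F_t = 1/4, G_s = 1/2, G_t = 0
E_tt = 2, F_st = 3/2, G_ss = 3
Apply the Brioschi formula K = (det M1 - det M2)/(EG - F^2)^2 over the derivative matrices of E, F, G.
M1 = [[-E_tt/2 + F_st - G_ss/2, E_s/2, F_s - E_t/2], [F_t - G_s/2, E, F], [G_t/2, F, G]] = [[-1, 841/72, -29/24], [0, 985/144, -29/48], [0, -29/48, 17/16]]; det M1 = -497/72
M2 = [[0, E_t/2, G_s/2], [E_t/2, E, F], [G_s/2, F, G]] = [[0, -29/12, 1/4], [-29/12, 985/144, -29/48], [1/4, -29/48, 17/16]]; det M2 = -425/72
det M1 - det M2 = -1; K = -1 / (497/72)^2 = -5184/247009


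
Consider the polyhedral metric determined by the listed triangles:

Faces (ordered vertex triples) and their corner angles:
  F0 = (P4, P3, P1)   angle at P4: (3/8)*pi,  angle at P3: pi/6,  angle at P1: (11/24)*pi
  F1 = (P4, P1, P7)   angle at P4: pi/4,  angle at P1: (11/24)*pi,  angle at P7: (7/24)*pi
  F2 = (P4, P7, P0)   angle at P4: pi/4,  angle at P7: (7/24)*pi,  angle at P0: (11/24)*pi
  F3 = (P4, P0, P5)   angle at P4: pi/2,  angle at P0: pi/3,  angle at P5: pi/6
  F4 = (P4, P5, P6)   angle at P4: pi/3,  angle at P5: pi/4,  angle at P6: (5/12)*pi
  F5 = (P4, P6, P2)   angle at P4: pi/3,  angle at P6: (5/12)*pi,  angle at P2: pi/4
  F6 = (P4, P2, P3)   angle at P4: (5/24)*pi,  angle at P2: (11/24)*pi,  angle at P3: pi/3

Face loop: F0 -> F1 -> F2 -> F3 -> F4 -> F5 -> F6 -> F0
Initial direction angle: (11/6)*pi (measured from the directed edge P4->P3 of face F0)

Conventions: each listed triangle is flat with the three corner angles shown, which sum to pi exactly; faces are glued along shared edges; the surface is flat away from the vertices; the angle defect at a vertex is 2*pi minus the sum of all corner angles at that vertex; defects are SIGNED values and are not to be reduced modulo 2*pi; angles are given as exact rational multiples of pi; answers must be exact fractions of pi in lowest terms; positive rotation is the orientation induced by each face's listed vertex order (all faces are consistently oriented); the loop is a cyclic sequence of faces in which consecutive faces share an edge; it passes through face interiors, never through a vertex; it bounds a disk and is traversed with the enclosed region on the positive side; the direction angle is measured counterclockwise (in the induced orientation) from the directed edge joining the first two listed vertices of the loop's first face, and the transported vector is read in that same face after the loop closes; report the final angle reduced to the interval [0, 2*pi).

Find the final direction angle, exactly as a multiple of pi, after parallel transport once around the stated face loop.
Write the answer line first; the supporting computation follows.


Answer: final direction angle = (19/12)*pi

enclosed vertex P4: corner angles sum to (9/4)*pi, defect = 2*pi - (9/4)*pi = -pi/4
adding the enclosed defects to the starting angle (mod 2*pi, induced orientation) gives the holonomy
final angle = (11/6)*pi - pi/4 = (19/12)*pi (mod 2*pi)


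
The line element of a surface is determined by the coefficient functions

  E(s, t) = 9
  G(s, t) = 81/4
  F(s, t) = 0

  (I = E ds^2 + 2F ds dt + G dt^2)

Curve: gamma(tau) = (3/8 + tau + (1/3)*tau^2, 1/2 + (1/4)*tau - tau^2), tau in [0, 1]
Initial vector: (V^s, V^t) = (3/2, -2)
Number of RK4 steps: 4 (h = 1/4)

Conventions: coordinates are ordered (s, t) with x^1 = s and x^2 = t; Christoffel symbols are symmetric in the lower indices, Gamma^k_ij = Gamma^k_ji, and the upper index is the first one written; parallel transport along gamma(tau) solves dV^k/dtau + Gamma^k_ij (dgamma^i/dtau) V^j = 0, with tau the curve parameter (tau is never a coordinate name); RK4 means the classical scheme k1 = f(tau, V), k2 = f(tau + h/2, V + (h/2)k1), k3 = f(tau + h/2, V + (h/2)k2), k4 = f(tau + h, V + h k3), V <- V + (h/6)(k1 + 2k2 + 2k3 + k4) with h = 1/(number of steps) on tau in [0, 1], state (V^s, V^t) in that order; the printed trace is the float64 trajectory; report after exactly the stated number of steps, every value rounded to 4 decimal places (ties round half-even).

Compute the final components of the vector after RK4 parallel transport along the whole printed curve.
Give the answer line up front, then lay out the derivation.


Answer: V^s = 1.5000, V^t = -2.0000

gamma'(tau) = (1 + (2/3)*tau, 1/4 - 2*tau); f(tau, V)^k = -Gamma^k_ij(gamma(tau)) gamma'^i(tau) V^j; h = 1/4; intermediate values shown to 6 dp
curve data and Christoffel symbols at the stage parameters:
  tau = 0.000000: gamma = (0.375000, 0.500000), gamma' = (1.000000, 0.250000); Gamma_sss = 0.000000, Gamma_sst = 0.000000, Gamma_stt = 0.000000, Gamma_tss = 0.000000, Gamma_tst = 0.000000, Gamma_ttt = 0.000000
  tau = 0.125000: gamma = (0.505208, 0.515625), gamma' = (1.083333, 0.000000); Gamma_sss = 0.000000, Gamma_sst = 0.000000, Gamma_stt = 0.000000, Gamma_tss = 0.000000, Gamma_tst = 0.000000, Gamma_ttt = 0.000000
  tau = 0.250000: gamma = (0.645833, 0.500000), gamma' = (1.166667, -0.250000); Gamma_sss = 0.000000, Gamma_sst = 0.000000, Gamma_stt = 0.000000, Gamma_tss = 0.000000, Gamma_tst = 0.000000, Gamma_ttt = 0.000000
  tau = 0.375000: gamma = (0.796875, 0.453125), gamma' = (1.250000, -0.500000); Gamma_sss = 0.000000, Gamma_sst = 0.000000, Gamma_stt = 0.000000, Gamma_tss = 0.000000, Gamma_tst = 0.000000, Gamma_ttt = 0.000000
  tau = 0.500000: gamma = (0.958333, 0.375000), gamma' = (1.333333, -0.750000); Gamma_sss = 0.000000, Gamma_sst = 0.000000, Gamma_stt = 0.000000, Gamma_tss = 0.000000, Gamma_tst = 0.000000, Gamma_ttt = 0.000000
  tau = 0.625000: gamma = (1.130208, 0.265625), gamma' = (1.416667, -1.000000); Gamma_sss = 0.000000, Gamma_sst = 0.000000, Gamma_stt = 0.000000, Gamma_tss = 0.000000, Gamma_tst = 0.000000, Gamma_ttt = 0.000000
  tau = 0.750000: gamma = (1.312500, 0.125000), gamma' = (1.500000, -1.250000); Gamma_sss = 0.000000, Gamma_sst = 0.000000, Gamma_stt = 0.000000, Gamma_tss = 0.000000, Gamma_tst = 0.000000, Gamma_ttt = 0.000000
  tau = 0.875000: gamma = (1.505208, -0.046875), gamma' = (1.583333, -1.500000); Gamma_sss = 0.000000, Gamma_sst = 0.000000, Gamma_stt = 0.000000, Gamma_tss = 0.000000, Gamma_tst = 0.000000, Gamma_ttt = 0.000000
  tau = 1.000000: gamma = (1.708333, -0.250000), gamma' = (1.666667, -1.750000); Gamma_sss = 0.000000, Gamma_sst = 0.000000, Gamma_stt = 0.000000, Gamma_tss = 0.000000, Gamma_tst = 0.000000, Gamma_ttt = 0.000000
step 0: V^s = 1.5000, V^t = -2.0000
step 1: k1 = (0.000000, 0.000000), k2 = (0.000000, 0.000000), k3 = (0.000000, 0.000000), k4 = (0.000000, 0.000000); V <- V + (h/6)(k1 + 2k2 + 2k3 + k4): V^s = 1.5000, V^t = -2.0000
step 2: k1 = (0.000000, 0.000000), k2 = (0.000000, 0.000000), k3 = (0.000000, 0.000000), k4 = (0.000000, 0.000000); V <- V + (h/6)(k1 + 2k2 + 2k3 + k4): V^s = 1.5000, V^t = -2.0000
step 3: k1 = (0.000000, 0.000000), k2 = (0.000000, 0.000000), k3 = (0.000000, 0.000000), k4 = (0.000000, 0.000000); V <- V + (h/6)(k1 + 2k2 + 2k3 + k4): V^s = 1.5000, V^t = -2.0000
step 4: k1 = (0.000000, 0.000000), k2 = (0.000000, 0.000000), k3 = (0.000000, 0.000000), k4 = (0.000000, 0.000000); V <- V + (h/6)(k1 + 2k2 + 2k3 + k4): V^s = 1.5000, V^t = -2.0000


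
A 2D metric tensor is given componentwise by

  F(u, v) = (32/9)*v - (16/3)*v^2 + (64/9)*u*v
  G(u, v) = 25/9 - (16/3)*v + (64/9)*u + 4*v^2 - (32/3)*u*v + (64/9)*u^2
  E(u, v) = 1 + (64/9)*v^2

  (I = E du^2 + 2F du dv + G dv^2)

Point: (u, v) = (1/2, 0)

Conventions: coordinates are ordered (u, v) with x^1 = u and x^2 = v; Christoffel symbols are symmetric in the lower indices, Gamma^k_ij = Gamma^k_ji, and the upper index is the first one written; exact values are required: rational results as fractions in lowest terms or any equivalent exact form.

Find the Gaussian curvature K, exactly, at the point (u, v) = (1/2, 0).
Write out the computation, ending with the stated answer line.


E = 1, F = 0, G = 73/9, EG - F^2 = 73/9 at the point
E_u = 0, E_v = 0, F_u = 0, F_v = 64/9, G_u = 128/9, G_v = -32/3
E_vv = 128/9, F_uv = 64/9, G_uu = 128/9
Compute both Brioschi determinants and normalise by (EG - F^2)^2.
M1 = [[-E_vv/2 + F_uv - G_uu/2, E_u/2, F_u - E_v/2], [F_v - G_u/2, E, F], [G_v/2, F, G]] = [[-64/9, 0, 0], [0, 1, 0], [-16/3, 0, 73/9]]; det M1 = -4672/81
M2 = [[0, E_v/2, G_u/2], [E_v/2, E, F], [G_u/2, F, G]] = [[0, 0, 64/9], [0, 1, 0], [64/9, 0, 73/9]]; det M2 = -4096/81
det M1 - det M2 = -64/9; K = -64/9 / (73/9)^2 = -576/5329

Answer: K = -576/5329


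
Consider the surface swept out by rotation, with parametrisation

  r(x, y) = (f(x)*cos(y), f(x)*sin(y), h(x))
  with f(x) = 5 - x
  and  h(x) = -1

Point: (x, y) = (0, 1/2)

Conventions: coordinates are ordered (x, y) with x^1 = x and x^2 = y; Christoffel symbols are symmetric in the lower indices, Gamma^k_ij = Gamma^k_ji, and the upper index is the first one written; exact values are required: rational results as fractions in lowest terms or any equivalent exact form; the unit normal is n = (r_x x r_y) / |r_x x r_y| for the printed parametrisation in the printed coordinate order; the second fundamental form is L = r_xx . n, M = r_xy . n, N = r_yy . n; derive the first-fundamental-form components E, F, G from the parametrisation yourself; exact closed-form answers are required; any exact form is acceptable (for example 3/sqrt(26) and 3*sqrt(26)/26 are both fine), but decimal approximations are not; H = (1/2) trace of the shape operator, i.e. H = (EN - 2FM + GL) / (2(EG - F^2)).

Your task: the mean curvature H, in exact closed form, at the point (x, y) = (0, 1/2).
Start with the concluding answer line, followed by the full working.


Answer: H = 0

f = 5, f' = -1, f'' = 0, h' = 0, h'' = 0
E = 1, F = 0, G = 25; answer radicand W^2 = 1
unnormalised second-form numerators: l = 0, m = 0, n = 0; L = l/sqrt(1), and similarly M = m/sqrt(W^2), N = n/sqrt(W^2)
H = (E*n - 2*F*m + G*l) / (2*(EG - F^2)*sqrt(W^2)); E*n - 2*F*m + G*l = 0, EG - F^2 = 25, so H = (0)/sqrt(1)


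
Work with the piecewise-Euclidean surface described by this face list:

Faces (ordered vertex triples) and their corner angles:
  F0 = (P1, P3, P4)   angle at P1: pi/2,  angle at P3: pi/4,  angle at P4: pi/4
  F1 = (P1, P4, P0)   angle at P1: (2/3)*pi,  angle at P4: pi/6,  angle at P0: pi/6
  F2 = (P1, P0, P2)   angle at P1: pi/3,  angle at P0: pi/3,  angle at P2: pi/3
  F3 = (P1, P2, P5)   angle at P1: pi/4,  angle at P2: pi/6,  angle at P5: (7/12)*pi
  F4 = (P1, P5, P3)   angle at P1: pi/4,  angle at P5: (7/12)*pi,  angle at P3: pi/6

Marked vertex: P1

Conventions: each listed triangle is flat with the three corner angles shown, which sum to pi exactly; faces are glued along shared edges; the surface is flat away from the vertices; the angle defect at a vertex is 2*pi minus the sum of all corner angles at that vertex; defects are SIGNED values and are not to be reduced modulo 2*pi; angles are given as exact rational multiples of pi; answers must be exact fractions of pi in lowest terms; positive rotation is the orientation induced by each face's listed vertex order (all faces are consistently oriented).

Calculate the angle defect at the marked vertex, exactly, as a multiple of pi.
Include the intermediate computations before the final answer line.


Sum of corner angles at P1: 2*pi
defect = 2*pi - 2*pi

Answer: defect(P1) = 0


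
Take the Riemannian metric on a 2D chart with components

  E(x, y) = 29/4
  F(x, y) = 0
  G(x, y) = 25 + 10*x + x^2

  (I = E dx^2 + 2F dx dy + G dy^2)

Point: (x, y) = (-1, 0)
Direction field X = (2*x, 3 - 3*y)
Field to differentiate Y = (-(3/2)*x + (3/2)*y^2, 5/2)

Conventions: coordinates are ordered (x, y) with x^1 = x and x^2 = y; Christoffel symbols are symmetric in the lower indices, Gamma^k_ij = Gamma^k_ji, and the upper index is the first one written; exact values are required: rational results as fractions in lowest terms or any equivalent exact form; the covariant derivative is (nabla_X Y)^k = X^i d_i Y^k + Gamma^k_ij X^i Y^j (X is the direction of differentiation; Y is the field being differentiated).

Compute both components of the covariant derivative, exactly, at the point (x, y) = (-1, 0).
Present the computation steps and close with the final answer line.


E = 29/4, F = 0, G = 16 at the point
E_x = 0, E_y = 0, F_x = 0, F_y = 0, G_x = 8, G_y = 0
EG - F^2 = 116;  g^inv = (1/116) * [[16, 0], [0, 29/4]]
first-kind symbols [ij,l] = (1/2)(d_i g_jl + d_j g_il - d_l g_ij): [xx,x] = E_x/2 = 0, [xx,y] = F_x - E_y/2 = 0, [xy,x] = E_y/2 = 0, [xy,y] = G_x/2 = 4, [yy,x] = F_y - G_x/2 = -4, [yy,y] = G_y/2 = 0
Gamma^x_ij = (G*[ij,x] - F*[ij,y])/(EG - F^2), Gamma^y_ij = (E*[ij,y] - F*[ij,x])/(EG - F^2)
Gamma_xxx = 0, Gamma_xxy = 0, Gamma_xyy = -16/29, Gamma_yxx = 0, Gamma_yxy = 1/4, Gamma_yyy = 0
X = (-2, 3), Y = (3/2, 5/2) at the point

Answer: (nabla_X Y)^x = -33/29, (nabla_X Y)^y = -1/8
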